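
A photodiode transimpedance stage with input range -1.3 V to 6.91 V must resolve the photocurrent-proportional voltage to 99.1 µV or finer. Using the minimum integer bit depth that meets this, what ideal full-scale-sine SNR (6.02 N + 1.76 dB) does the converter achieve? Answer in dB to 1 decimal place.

Full-scale range = 6.91 V − (-1.3 V) = 8.21 V.
Levels needed ≥ 8.21/99.1 µV = 82850. 2^17 = 131072 suffices, so N_min = 17.
SNR = 6.02 × 17 + 1.76 = 104.10 dB.

104.1 dB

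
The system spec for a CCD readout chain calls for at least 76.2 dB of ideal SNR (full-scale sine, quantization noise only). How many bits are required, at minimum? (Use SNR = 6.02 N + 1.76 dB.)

6.02 N + 1.76 ≥ 76.2 gives N ≥ 12.365, so the minimum integer is 13.

13 bits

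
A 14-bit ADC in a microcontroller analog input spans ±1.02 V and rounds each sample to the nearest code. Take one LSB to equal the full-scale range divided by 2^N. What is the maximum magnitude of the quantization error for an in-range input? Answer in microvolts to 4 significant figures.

The full-scale span is 1.02 − (-1.02) = 2.04 V.
LSB = 2.04 V / 2^14 = 124.512 µV.
Worst-case error for round-to-nearest is half an LSB: 62.26 µV.

62.26 µV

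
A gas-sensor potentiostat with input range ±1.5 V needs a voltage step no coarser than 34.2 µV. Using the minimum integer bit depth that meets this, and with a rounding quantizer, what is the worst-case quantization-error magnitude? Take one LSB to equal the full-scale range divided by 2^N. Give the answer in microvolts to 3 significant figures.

The full-scale span is 1.5 − (-1.5) = 3 V.
Need 2^N ≥ 3 V / 34.2 µV = 87720 → N_min = 17.
LSB = 3 V ÷ 2^17 = 3/131072 V = 22.888 µV.
Half an LSB is 11.4 µV.

11.4 µV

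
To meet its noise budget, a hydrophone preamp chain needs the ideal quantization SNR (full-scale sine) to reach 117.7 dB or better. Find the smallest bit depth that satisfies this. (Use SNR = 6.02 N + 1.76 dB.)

Solving 6.02 N ≥ 117.7 − 1.76: N ≥ 19.259. Round up → N = 20.

20 bits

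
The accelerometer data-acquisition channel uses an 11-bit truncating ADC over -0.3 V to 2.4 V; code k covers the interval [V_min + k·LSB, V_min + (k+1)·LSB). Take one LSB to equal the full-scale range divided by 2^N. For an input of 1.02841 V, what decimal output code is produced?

1007

Full-scale range = 2.4 V − (-0.3 V) = 2.7 V. LSB = 2.7 V / 2^11 ≈ 1.318 mV.
code = ⌊(V_in − V_min)/LSB⌋ = ⌊(V_in − V_min) × 2^11 / range⌋
     = ⌊(1.02841 − (-0.3)) × 2048 / 2.7⌋ = ⌊1.32841 × 2048/2.7⌋
     = ⌊1007.624⌋ = 1007.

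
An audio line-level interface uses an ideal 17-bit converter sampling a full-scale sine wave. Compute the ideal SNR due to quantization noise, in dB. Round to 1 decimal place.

104.1 dB

6.02(17) + 1.76 = 102.34 + 1.76 = 104.10 dB.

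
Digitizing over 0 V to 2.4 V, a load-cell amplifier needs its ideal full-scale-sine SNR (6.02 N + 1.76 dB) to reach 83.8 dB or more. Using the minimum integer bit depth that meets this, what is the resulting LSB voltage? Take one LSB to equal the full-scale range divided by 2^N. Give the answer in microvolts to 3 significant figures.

146 µV

V_FS = 2.4 V.
Required N = ⌈(83.8 − 1.76)/6.02⌉ = ⌈13.628⌉ = 14.
Step size = 2.4/16384 V = 146 µV.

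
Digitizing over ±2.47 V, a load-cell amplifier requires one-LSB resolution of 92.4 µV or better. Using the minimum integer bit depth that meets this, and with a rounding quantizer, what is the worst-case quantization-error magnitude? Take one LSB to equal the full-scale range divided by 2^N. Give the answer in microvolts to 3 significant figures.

The full-scale span is 2.47 − (-2.47) = 4.94 V.
Required number of levels: 4.94/92.4 µV = 53463; smallest N with 2^N ≥ that is 16.
LSB = 4.94 V / 2^16 = 75.378 µV.
|e|_max = LSB/2 = 37.7 µV.

37.7 µV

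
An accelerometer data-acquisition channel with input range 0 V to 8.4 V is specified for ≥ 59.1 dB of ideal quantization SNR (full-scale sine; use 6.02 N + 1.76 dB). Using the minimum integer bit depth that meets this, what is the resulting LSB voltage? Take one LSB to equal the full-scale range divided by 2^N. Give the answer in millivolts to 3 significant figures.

8.20 mV

Range is 8.4 V.
6.02 N + 1.76 ≥ 59.1 gives N ≥ 9.525, so the minimum integer is 10.
Step size = 8.4/1024 V = 8.20 mV.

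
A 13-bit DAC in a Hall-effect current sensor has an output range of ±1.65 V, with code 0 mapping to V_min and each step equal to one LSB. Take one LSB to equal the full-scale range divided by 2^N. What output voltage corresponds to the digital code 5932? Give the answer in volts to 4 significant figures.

0.7396 V

Span: 1.65 V − (-1.65 V) = 3.3 V. LSB = 3.3 V / 2^13.
Output = V_min + (5932/8192) × range = -1.65 + 0.724121 × 3.3 V
      = -1.65 V + 2.38960 V = 0.739600 V.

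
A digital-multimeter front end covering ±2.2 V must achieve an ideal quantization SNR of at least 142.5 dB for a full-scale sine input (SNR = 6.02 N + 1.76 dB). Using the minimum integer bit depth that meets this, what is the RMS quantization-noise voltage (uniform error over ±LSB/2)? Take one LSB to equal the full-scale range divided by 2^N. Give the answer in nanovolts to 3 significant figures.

Full-scale range = 2.2 V − (-2.2 V) = 4.4 V.
Solving 6.02 N ≥ 142.5 − 1.76: N ≥ 23.379. Round up → N = 24.
LSB = 4.4 V / 2^24 = 262.26 nV.
V_rms = LSB/√12 = 75.7 nV.

75.7 nV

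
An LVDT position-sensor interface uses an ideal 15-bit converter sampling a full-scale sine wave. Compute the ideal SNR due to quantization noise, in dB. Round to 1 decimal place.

92.1 dB

Ideal quantization SNR: 6.02 × 15 + 1.76 dB = 92.1 dB.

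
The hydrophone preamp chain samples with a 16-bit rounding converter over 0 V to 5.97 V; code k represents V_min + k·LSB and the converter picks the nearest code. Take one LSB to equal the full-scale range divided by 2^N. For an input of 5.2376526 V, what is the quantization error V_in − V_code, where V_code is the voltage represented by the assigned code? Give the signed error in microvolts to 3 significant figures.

Range is 5.97 V. LSB = 5.97 V / 2^16 ≈ 91.09 µV.
Position in LSBs: (5.2376526 − (0)) × 65536/5.97 = 57496.6165; rounding gives k = 57497.
V_code = V_min + k × range/2^16 = 0 + 57497 × 5.97/65536 = 5.2376875305 V.
Error = V_in − V_code = 5.2376526 − (5.2376875305) = −34.9 µV.

−34.9 µV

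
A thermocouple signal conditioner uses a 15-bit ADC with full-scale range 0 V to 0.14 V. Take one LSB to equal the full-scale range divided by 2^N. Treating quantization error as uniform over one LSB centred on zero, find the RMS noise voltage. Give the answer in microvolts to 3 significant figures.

1.23 µV

Range is 0.14 V.
LSB = 0.14 V / 2^15 = 4.2725 µV.
σ_q = LSB/√12 = 4.2725 µV/3.4641 = 1.23 µV.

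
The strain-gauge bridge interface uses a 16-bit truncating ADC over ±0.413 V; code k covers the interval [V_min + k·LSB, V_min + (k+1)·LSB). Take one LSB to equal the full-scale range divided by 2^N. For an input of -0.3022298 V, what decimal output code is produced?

Range = 0.413 − (-0.413) = 0.826 V. LSB = 0.826 V / 2^16 ≈ 12.60 µV.
code = ⌊(V_in − V_min)/LSB⌋ = ⌊(V_in − V_min) × 2^16 / range⌋
     = ⌊(-0.3022298 − (-0.413)) × 65536 / 0.826⌋ = ⌊0.1107702 × 65536/0.826⌋
     = ⌊8788.663⌋ = 8788.

8788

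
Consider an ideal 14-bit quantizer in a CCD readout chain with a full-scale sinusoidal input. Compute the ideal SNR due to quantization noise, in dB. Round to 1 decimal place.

86.0 dB

SNR = 6.02·14 + 1.76 = 86.04 dB.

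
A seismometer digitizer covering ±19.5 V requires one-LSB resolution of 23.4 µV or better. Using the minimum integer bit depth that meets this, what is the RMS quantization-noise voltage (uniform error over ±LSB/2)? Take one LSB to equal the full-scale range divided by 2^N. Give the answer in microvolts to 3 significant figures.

5.37 µV

Full-scale range = 19.5 V − (-19.5 V) = 39 V.
Levels needed ≥ 39/23.4 µV = 1.667e6. 2^21 = 2097152 suffices, so N_min = 21.
LSB = 39 V ÷ 2^21 = 39/2097152 V = 18.597 µV.
RMS noise = LSB/√12 = 5.37 µV.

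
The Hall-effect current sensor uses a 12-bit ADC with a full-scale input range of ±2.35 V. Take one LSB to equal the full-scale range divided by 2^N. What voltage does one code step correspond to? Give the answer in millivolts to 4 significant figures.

1.147 mV

Full-scale range = 2.35 V − (-2.35 V) = 4.7 V.
2^12 = 4096 levels.
One LSB is 4.7 V / 4096 = 1.147 mV.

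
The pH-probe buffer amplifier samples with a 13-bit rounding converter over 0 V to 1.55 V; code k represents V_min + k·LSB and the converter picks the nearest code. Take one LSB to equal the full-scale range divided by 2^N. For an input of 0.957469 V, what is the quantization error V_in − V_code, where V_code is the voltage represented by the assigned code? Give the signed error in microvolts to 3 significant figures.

Full-scale range = 1.55 V. LSB = 1.55 V / 2^13 ≈ 189.2 µV.
(V_in − V_min)/LSB = (0.957469 − (0)) × 8192/1.55 = 5060.3781 → nearest code k = 5060.
V_code = 0 + (5060/8192) × 1.55 = 0.9573974609 V.
e = 0.957469 − (0.9573974609) = +71.5 µV.

+71.5 µV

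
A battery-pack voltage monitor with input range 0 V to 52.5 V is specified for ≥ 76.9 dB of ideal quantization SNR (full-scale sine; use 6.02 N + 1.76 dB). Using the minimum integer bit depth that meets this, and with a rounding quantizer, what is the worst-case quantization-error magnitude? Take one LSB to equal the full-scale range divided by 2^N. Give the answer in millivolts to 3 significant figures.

Full-scale range = 52.5 V.
N ≥ (76.9 − 1.76)/6.02 = 12.482 → N_min = 13.
Step size = 52.5/8192 V = 6.4087 mV.
|e|_max = LSB/2 = 3.20 mV.

3.20 mV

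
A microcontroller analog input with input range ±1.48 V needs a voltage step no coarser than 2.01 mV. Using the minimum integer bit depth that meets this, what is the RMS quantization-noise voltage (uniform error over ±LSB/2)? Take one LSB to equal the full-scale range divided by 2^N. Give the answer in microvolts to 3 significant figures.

417 µV

Full-scale range = 1.48 V − (-1.48 V) = 2.96 V.
Need 2^N ≥ 2.96 V / 2.01 mV = 1473 → N_min = 11.
LSB = 2.96 V / 2^11 = 1.4453 mV.
V_rms = LSB/√12 = 417 µV.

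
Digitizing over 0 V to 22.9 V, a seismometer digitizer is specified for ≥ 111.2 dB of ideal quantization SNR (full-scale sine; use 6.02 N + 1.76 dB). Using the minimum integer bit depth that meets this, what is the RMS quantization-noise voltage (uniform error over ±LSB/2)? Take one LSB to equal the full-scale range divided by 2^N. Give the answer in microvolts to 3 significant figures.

V_FS = 22.9 V.
Required N = ⌈(111.2 − 1.76)/6.02⌉ = ⌈18.179⌉ = 19.
Step size = 22.9/524288 V = 43.678 µV.
RMS noise = LSB/√12 = 12.6 µV.

12.6 µV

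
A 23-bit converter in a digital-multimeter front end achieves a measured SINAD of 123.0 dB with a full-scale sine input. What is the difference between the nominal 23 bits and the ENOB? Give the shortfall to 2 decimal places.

N_eff = (123.0 − 1.76)/6.02 = 20.1395 bits.
Shortfall = 23 − 20.1395 = 2.8605 bits.

2.86 bits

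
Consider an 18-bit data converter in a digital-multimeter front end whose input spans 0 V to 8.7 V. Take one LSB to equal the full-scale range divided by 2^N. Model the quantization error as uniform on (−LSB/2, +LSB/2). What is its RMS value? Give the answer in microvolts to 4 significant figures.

Span = 8.7 V.
LSB = 8.7 V / 2^18 = 33.1879 µV.
V_rms = LSB/√12 = 33.1879 µV / √12 = 9.581 µV.

9.581 µV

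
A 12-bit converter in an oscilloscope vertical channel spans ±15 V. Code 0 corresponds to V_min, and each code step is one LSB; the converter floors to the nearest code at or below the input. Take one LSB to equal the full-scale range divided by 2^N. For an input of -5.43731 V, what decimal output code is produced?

Full-scale range = 15 V − (-15 V) = 30 V. LSB = 30 V / 2^12 ≈ 7.324 mV.
code = ⌊(V_in − V_min)/LSB⌋ = ⌊(V_in − V_min) × 2^12 / range⌋
     = ⌊(-5.43731 − (-15)) × 4096 / 30⌋ = ⌊9.56269 × 4096/30⌋
     = ⌊1305.626⌋ = 1305.

1305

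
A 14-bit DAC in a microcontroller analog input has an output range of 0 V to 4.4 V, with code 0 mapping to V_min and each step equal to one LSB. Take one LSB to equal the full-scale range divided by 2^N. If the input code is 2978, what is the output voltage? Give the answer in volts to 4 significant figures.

Span = 4.4 V. LSB = 4.4 V / 2^14.
V_out = 0 + 2978 × (4.4/16384) V
      = 0 + 0.799756 = 0.799756 V.

0.7998 V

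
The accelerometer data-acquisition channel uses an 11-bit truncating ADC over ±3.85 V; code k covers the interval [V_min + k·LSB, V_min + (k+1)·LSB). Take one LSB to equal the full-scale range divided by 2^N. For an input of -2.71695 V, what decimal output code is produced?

Full-scale range = 3.85 V − (-3.85 V) = 7.7 V. LSB = 7.7 V / 2^11 ≈ 3.760 mV.
V_in − V_min = -2.71695 − (-3.85) = 1.13305 V.
Divide by LSB: 1.13305 × 2048/7.7 = 301.3619.
Truncating gives code 301.

301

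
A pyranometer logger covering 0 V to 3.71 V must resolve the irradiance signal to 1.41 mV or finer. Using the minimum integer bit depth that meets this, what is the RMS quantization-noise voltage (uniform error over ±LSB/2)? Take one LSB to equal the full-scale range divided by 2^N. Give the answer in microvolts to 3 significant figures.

Full-scale range = 3.71 V.
3.71 V / 1.41 mV = 2631. Since 2^11 = 2048 and 2^12 = 4096, N = 12.
Step size = 3.71/4096 V = 0.90576 mV.
RMS noise = LSB/√12 = 261 µV.

261 µV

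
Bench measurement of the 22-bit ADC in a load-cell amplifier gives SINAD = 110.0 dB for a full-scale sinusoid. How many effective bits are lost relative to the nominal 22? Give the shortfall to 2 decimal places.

4.02 bits

ENOB = (SINAD − 1.76)/6.02 = (110.0 − 1.76)/6.02 = 17.9801 bits.
Lost resolution: 22 − 17.9801 = 4.0199 bits.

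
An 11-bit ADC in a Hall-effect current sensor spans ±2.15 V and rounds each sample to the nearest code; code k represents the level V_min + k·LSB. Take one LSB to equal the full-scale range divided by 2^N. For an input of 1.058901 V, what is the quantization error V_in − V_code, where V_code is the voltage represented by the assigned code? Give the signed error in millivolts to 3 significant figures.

+0.698 mV

Range = 2.15 − (-2.15) = 4.3 V. LSB = 4.3 V / 2^11 ≈ 2.100 mV.
Position in LSBs: (1.058901 − (-2.15)) × 2048/4.3 = 1528.3324; rounding gives k = 1528.
V_code = -2.15 + (1528/2048) × 4.3 = 1.058203125 V.
e = 1.058901 − (1.058203125) = +0.698 mV.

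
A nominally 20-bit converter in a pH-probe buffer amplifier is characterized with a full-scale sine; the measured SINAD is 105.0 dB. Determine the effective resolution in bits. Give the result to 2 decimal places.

(105.0 − 1.76) / 6.02 = 103.24/6.02 = 17.1495 effective bits.

17.15 bits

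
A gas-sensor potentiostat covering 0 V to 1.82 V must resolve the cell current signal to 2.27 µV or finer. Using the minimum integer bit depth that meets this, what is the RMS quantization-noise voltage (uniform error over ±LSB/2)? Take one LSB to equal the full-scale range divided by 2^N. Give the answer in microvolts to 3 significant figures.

Full-scale range = 1.82 V.
1.82 V / 2.27 µV = 801800. Since 2^19 = 524288 and 2^20 = 1048576, N = 20.
LSB = 1.82 V / 2^20 = 1.7357 µV.
RMS noise = LSB/√12 = 0.501 µV.

0.501 µV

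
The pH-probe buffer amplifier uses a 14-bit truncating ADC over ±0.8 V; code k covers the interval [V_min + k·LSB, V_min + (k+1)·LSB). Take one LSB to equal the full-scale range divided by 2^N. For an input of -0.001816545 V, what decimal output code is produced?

8173

The full-scale span is 0.8 − (-0.8) = 1.6 V. LSB = 1.6 V / 2^14 ≈ 97.66 µV.
(V_in − V_min) × 2^14/range = (-0.001816545 − (-0.8)) × 16384/1.6 = 8173.399.
Floor → code = 8173.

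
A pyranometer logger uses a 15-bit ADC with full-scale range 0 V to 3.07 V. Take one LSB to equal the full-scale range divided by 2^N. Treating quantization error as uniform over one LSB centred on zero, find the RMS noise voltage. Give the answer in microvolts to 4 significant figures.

27.05 µV

Full-scale range = 3.07 V.
One LSB is 3.07 V / 32768 = 93.6890 µV.
For a uniform distribution on [−LSB/2, +LSB/2], V_rms = LSB/√12 = 93.6890 µV/3.4641 = 27.05 µV.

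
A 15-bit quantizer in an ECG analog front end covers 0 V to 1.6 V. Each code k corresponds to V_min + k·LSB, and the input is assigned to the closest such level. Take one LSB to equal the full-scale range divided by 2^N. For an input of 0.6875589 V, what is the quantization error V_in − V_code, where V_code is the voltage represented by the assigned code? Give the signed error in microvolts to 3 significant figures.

Full-scale range = 1.6 V. LSB = 1.6 V / 2^15 ≈ 48.83 µV.
(V_in − V_min)/LSB = (0.6875589 − (0)) × 32768/1.6 = 14081.2063 → nearest code k = 14081.
Reconstructed level: 0 + 14081 × 1.6/32768 V = 0.68754882813 V.
V_in − V_code = 0.6875589 − (0.68754882813) = +10.1 µV.

+10.1 µV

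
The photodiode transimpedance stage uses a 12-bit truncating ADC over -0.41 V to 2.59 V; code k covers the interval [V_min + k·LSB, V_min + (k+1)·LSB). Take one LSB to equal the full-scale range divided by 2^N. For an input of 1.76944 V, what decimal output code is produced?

Span: 2.59 V − (-0.41 V) = 3 V. LSB = 3 V / 2^12 ≈ 0.7324 mV.
V_in − V_min = 1.76944 − (-0.41) = 2.17944 V.
Divide by LSB: 2.17944 × 4096/3 = 2975.6621.
Truncating gives code 2975.

2975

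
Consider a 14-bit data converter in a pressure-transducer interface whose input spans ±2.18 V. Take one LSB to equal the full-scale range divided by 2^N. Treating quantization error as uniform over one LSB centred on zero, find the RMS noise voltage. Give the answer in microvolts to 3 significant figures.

76.8 µV

Range = 2.18 − (-2.18) = 4.36 V.
Step size = 4.36/16384 V = 266.11 µV.
σ_q = LSB/√12 = 266.11 µV/3.4641 = 76.8 µV.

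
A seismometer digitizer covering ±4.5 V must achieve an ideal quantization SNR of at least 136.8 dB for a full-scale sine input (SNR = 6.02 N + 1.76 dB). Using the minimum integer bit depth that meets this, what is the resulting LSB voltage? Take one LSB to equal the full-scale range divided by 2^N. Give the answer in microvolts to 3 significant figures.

The full-scale span is 4.5 − (-4.5) = 9 V.
N ≥ (136.8 − 1.76)/6.02 = 22.432 → N_min = 23.
LSB = 9 V / 2^23 = 1.07 µV.

1.07 µV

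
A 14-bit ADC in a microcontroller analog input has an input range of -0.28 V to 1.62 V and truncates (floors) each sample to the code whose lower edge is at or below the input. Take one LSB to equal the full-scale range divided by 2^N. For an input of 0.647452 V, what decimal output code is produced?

7997

Full-scale range = 1.62 V − (-0.28 V) = 1.9 V. LSB = 1.9 V / 2^14 ≈ 116.0 µV.
(V_in − V_min) × 2^14/range = (0.647452 − (-0.28)) × 16384/1.9 = 7997.565.
Floor → code = 7997.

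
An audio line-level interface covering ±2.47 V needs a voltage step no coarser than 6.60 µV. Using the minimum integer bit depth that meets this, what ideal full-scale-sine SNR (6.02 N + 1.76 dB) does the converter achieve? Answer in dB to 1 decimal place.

122.2 dB

Span: 2.47 V − (-2.47 V) = 4.94 V.
4.94 V / 6.60 µV = 748500. Since 2^19 = 524288 and 2^20 = 1048576, N = 20.
Ideal SNR at N = 20: 6.02·20 + 1.76 = 122.2 dB.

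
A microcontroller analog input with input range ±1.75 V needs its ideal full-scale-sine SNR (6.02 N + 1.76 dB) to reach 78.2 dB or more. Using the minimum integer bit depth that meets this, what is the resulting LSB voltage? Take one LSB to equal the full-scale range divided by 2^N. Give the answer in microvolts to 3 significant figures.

427 µV

Range = 1.75 − (-1.75) = 3.5 V.
Solving 6.02 N ≥ 78.2 − 1.76: N ≥ 12.698. Round up → N = 13.
Step size = 3.5/8192 V = 427 µV.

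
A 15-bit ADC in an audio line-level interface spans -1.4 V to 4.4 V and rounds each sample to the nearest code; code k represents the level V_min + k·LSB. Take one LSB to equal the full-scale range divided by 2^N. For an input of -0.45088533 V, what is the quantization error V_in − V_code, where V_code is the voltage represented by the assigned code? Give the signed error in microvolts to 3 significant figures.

+30.2 µV

Full-scale range = 4.4 V − (-1.4 V) = 5.8 V. LSB = 5.8 V / 2^15 ≈ 177.0 µV.
(V_in − V_min)/LSB = (-0.45088533 − (-1.4)) × 32768/5.8 = 5362.1706 → nearest code k = 5362.
V_code = -1.4 + (5362/32768) × 5.8 = -0.45091552734 V.
e = -0.45088533 − (-0.45091552734) = +30.2 µV.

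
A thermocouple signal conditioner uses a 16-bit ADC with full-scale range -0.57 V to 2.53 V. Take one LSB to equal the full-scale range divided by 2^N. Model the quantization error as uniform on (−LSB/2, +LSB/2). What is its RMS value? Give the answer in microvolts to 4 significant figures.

13.65 µV

Range = 2.53 − (-0.57) = 3.1 V.
LSB = 3.1 V / 2^16 = 47.3022 µV.
σ_q = LSB/√12 = 47.3022 µV/3.4641 = 13.65 µV.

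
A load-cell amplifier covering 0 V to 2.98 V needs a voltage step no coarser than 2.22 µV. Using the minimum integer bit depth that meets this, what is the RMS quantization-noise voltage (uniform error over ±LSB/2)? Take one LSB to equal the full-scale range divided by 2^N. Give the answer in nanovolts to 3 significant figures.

410 nV

Full-scale range = 2.98 V.
Need 2^N ≥ 2.98 V / 2.22 µV = 1.342e6 → N_min = 21.
LSB = 2.98 V / 2^21 = 1.4210 µV.
V_rms = LSB/√12 = 410 nV.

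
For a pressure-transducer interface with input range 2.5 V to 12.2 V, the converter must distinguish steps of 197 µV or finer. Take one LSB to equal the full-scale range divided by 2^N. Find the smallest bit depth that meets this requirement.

16 bits

Full-scale range = 12.2 V − (2.5 V) = 9.7 V.
Need 2^N ≥ 9.7 V / 197 µV = 49240 → N_min = 16.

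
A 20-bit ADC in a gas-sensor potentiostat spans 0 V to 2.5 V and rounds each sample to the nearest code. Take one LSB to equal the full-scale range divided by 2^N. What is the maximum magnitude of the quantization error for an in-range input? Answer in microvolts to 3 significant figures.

1.19 µV

Span = 2.5 V.
One LSB is 2.5 V / 1048576 = 2.3842 µV.
Worst-case error for round-to-nearest is half an LSB: 1.19 µV.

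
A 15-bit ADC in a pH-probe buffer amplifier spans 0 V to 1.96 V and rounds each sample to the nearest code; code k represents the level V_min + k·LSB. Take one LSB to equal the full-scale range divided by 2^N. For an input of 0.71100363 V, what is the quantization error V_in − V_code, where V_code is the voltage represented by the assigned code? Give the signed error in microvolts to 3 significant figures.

Range is 1.96 V. LSB = 1.96 V / 2^15 ≈ 59.81 µV.
(V_in − V_min)/LSB = (0.71100363 − (0)) × 32768/1.96 = 11886.8199 → nearest code k = 11887.
Reconstructed level: 0 + 11887 × 1.96/32768 V = 0.71101440430 V.
V_in − V_code = 0.71100363 − (0.71101440430) = −10.8 µV.

−10.8 µV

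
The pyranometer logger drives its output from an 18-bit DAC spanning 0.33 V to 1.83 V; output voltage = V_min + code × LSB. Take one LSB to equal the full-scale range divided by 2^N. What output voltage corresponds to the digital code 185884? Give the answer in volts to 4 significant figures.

1.394 V

Full-scale range = 1.83 V − (0.33 V) = 1.5 V. LSB = 1.5 V / 2^18.
V_out = 0.33 + 185884 × (1.5/262144) V
      = 0.33 + 1.06364 = 1.39364 V.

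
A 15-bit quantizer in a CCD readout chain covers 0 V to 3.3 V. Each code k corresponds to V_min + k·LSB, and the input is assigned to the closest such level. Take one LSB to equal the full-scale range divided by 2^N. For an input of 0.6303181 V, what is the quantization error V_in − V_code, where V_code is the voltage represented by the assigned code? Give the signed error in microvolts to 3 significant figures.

Full-scale range = 3.3 V. LSB = 3.3 V / 2^15 ≈ 100.7 µV.
Position in LSBs: (0.6303181 − (0)) × 32768/3.3 = 6258.8677; rounding gives k = 6259.
Reconstructed level: 0 + 6259 × 3.3/32768 V = 0.63033142090 V.
V_in − V_code = 0.6303181 − (0.63033142090) = −13.3 µV.

−13.3 µV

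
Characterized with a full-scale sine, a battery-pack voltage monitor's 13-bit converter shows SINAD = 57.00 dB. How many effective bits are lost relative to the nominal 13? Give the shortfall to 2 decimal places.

3.82 bits

Effective bits = (57.00 − 1.76)/6.02 = 9.1761.
Shortfall = 13 − 9.1761 = 3.8239 bits.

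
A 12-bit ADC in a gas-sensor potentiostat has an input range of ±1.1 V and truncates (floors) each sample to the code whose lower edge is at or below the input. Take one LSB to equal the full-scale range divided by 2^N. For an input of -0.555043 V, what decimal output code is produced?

1014

Full-scale range = 1.1 V − (-1.1 V) = 2.2 V. LSB = 2.2 V / 2^12 ≈ 0.5371 mV.
code = ⌊(V_in − V_min)/LSB⌋ = ⌊(V_in − V_min) × 2^12 / range⌋
     = ⌊(-0.555043 − (-1.1)) × 4096 / 2.2⌋ = ⌊0.544957 × 4096/2.2⌋
     = ⌊1014.611⌋ = 1014.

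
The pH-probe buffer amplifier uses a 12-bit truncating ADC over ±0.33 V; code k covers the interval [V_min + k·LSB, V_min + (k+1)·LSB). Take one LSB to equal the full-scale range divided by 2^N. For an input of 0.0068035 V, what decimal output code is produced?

2090

Full-scale range = 0.33 V − (-0.33 V) = 0.66 V. LSB = 0.66 V / 2^12 ≈ 161.1 µV.
code = ⌊(V_in − V_min)/LSB⌋ = ⌊(V_in − V_min) × 2^12 / range⌋
     = ⌊(0.0068035 − (-0.33)) × 4096 / 0.66⌋ = ⌊0.3368035 × 4096/0.66⌋
     = ⌊2090.223⌋ = 2090.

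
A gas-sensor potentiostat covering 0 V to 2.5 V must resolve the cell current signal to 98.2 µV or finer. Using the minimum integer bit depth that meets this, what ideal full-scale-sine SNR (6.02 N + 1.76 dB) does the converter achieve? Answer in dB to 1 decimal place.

92.1 dB

Full-scale range = 2.5 V.
Need 2^N ≥ 2.5 V / 98.2 µV = 25460 → N_min = 15.
6.02(15) + 1.76 = 92.06 dB.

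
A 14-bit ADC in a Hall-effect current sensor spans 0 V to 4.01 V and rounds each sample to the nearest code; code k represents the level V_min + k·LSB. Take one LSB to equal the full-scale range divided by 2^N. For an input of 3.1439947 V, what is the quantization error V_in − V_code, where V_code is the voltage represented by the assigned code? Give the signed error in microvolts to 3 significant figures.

−76.3 µV

Span = 4.01 V. LSB = 4.01 V / 2^14 ≈ 244.8 µV.
Position in LSBs: (3.1439947 − (0)) × 16384/4.01 = 12845.6881; rounding gives k = 12846.
V_code = V_min + k × range/2^14 = 0 + 12846 × 4.01/16384 = 3.1440710449 V.
e = 3.1439947 − (3.1440710449) = −76.3 µV.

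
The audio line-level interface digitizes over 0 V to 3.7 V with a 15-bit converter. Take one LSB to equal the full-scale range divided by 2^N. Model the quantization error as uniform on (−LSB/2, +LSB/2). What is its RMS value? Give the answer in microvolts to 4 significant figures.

32.60 µV

Full-scale range = 3.7 V.
One LSB is 3.7 V / 32768 = 112.915 µV.
RMS of a uniform error over width LSB is LSB/√12 = 32.60 µV.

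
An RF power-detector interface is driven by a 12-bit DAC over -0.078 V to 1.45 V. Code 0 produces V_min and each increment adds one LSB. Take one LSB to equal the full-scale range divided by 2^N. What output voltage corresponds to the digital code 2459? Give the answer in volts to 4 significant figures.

0.8393 V

Full-scale range = 1.45 V − (-0.078 V) = 1.528 V. LSB = 1.528 V / 2^12.
V_out = V_min + code × LSB = -0.078 V + 2459 × 1.528 V / 4096
      = -0.078 + 0.917322 = 0.839322 V.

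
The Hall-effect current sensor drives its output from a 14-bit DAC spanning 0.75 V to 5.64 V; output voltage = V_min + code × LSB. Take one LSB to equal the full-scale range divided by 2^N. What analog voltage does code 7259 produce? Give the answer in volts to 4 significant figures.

2.917 V

Span: 5.64 V − (0.75 V) = 4.89 V. LSB = 4.89 V / 2^14.
V_out = 0.75 + 7259 × (4.89/16384) V
      = 0.75 V + 2.16654 V = 2.91654 V.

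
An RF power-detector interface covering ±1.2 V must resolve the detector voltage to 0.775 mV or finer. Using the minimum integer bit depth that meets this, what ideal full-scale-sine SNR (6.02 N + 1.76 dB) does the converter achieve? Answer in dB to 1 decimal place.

74.0 dB

The full-scale span is 1.2 − (-1.2) = 2.4 V.
Need 2^N ≥ 2.4 V / 0.775 mV = 3097 → N_min = 12.
Ideal SNR at N = 12: 6.02·12 + 1.76 = 74.0 dB.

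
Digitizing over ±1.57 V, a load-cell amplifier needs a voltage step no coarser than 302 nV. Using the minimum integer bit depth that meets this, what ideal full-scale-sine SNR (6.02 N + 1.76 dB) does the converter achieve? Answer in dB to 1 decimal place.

146.2 dB

Range = 1.57 − (-1.57) = 3.14 V.
Levels needed ≥ 3.14/302 nV = 1.040e7. 2^24 = 16777216 suffices, so N_min = 24.
6.02(24) + 1.76 = 146.24 dB.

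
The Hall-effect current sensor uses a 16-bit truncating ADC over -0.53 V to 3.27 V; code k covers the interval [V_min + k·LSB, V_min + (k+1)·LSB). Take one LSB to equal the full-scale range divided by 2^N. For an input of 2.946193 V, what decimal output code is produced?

Span: 3.27 V − (-0.53 V) = 3.8 V. LSB = 3.8 V / 2^16 ≈ 57.98 µV.
V_in − V_min = 2.946193 − (-0.53) = 3.476193 V.
Divide by LSB: 3.476193 × 65536/3.8 = 59951.5222.
Truncating gives code 59951.

59951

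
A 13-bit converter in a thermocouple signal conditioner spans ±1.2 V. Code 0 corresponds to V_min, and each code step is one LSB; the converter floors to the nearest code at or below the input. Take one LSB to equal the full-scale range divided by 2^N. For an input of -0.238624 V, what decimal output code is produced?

The full-scale span is 1.2 − (-1.2) = 2.4 V. LSB = 2.4 V / 2^13 ≈ 293.0 µV.
V_in − V_min = -0.238624 − (-1.2) = 0.961376 V.
Divide by LSB: 0.961376 × 8192/2.4 = 3281.4967.
Truncating gives code 3281.

3281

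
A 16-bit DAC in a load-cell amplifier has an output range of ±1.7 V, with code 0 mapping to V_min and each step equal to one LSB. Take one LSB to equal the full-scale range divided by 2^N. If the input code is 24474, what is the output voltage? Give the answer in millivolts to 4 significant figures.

-430.3 mV

The full-scale span is 1.7 − (-1.7) = 3.4 V. LSB = 3.4 V / 2^16.
V_out = V_min + code × LSB = -1.7 V + 24474 × 3.4 V / 65536
      = -1.7 + 1.26971 = -0.430292 V.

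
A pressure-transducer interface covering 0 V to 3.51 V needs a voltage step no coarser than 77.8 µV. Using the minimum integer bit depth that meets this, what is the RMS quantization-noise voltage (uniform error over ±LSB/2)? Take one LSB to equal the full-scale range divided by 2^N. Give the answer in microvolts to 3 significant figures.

15.5 µV

Full-scale range = 3.51 V.
3.51 V / 77.8 µV = 45120. Since 2^15 = 32768 and 2^16 = 65536, N = 16.
One LSB is 3.51 V / 65536 = 53.558 µV.
V_rms = LSB/√12 = 15.5 µV.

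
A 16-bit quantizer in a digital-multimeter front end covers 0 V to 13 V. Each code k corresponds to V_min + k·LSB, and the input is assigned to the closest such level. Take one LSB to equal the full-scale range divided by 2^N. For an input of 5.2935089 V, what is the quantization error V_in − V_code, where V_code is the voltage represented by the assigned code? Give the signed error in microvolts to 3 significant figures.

V_FS = 13 V. LSB = 13 V / 2^16 ≈ 198.4 µV.
(5.2935089 − (0)) / LSB = 5.2935089 × 65536/13 = 26685.7999. Nearest integer: k = 26686.
V_code = 0 + (26686/65536) × 13 = 5.2935485840 V.
e = 5.2935089 − (5.2935485840) = −39.7 µV.

−39.7 µV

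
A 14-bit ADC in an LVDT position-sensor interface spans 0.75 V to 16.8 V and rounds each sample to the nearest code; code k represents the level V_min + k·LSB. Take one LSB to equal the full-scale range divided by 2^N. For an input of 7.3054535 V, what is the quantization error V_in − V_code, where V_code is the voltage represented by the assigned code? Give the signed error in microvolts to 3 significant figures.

Range = 16.8 − (0.75) = 16.05 V. LSB = 16.05 V / 2^14 ≈ 0.9796 mV.
Position in LSBs: (7.3054535 − (0.75)) × 16384/16.05 = 6691.8723; rounding gives k = 6692.
V_code = V_min + k × range/2^14 = 0.75 + 6692 × 16.05/16384 = 7.3055786133 V.
V_in − V_code = 7.3054535 − (7.3055786133) = −125 µV.

−125 µV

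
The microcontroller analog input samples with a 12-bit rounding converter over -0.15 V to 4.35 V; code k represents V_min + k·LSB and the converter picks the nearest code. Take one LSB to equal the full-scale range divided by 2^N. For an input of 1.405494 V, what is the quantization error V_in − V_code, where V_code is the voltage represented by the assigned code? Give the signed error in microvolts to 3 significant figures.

−170 µV

Range = 4.35 − (-0.15) = 4.5 V. LSB = 4.5 V / 2^12 ≈ 1.099 mV.
(1.405494 − (-0.15)) / LSB = 1.555494 × 4096/4.5 = 1415.8452. Nearest integer: k = 1416.
Reconstructed level: -0.15 + 1416 × 4.5/4096 V = 1.405664063 V.
V_in − V_code = 1.405494 − (1.405664063) = −170 µV.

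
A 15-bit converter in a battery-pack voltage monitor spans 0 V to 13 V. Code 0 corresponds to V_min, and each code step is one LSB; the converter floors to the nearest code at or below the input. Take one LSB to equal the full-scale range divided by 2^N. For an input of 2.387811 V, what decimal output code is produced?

6018

Span = 13 V. LSB = 13 V / 2^15 ≈ 396.7 µV.
V_in − V_min = 2.387811 − (0) = 2.387811 V.
Divide by LSB: 2.387811 × 32768/13 = 6018.7531.
Truncating gives code 6018.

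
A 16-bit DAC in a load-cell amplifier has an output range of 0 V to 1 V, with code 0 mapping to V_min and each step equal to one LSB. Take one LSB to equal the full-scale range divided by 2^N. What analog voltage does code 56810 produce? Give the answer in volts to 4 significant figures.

Full-scale range = 1 V. LSB = 1 V / 2^16.
V_out = 0 + 56810 × (1/65536) V
      = 0 + 0.866852 = 0.866852 V.

0.8669 V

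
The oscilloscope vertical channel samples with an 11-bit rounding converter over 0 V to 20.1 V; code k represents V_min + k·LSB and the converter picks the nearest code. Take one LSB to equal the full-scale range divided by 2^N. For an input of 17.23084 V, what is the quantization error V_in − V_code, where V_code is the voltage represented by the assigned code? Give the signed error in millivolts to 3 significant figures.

−3.34 mV

Full-scale range = 20.1 V. LSB = 20.1 V / 2^11 ≈ 9.814 mV.
(V_in − V_min)/LSB = (17.23084 − (0)) × 2048/20.1 = 1755.6597 → nearest code k = 1756.
V_code = 0 + (1756/2048) × 20.1 = 17.23417969 V.
e = 17.23084 − (17.23417969) = −3.34 mV.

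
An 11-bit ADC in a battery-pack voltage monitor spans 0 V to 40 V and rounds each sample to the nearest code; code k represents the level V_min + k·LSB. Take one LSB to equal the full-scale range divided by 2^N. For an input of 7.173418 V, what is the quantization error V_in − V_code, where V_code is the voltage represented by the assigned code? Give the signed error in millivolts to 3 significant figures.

Range is 40 V. LSB = 40 V / 2^11 ≈ 19.53 mV.
(7.173418 − (0)) / LSB = 7.173418 × 2048/40 = 367.2790. Nearest integer: k = 367.
V_code = V_min + k × range/2^11 = 0 + 367 × 40/2048 = 7.167968750 V.
Error = V_in − V_code = 7.173418 − (7.167968750) = +5.45 mV.

+5.45 mV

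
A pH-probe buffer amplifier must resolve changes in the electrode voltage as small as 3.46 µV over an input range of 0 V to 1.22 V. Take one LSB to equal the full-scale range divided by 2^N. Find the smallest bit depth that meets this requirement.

19 bits

Range is 1.22 V.
Need 2^N ≥ 1.22 V / 3.46 µV = 352600 → N_min = 19.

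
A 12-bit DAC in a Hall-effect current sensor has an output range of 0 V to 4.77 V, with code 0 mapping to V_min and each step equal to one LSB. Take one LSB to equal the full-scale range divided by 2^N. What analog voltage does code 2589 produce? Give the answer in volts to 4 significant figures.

V_FS = 4.77 V. LSB = 4.77 V / 2^12.
Output = V_min + (2589/4096) × range = 0 + 0.632080 × 4.77 V
      = 0 V + 3.01502 V = 3.01502 V.

3.015 V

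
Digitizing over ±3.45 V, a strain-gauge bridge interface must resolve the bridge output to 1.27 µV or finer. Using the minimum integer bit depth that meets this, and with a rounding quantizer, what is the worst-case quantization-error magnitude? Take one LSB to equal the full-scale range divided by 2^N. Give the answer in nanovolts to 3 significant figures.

Full-scale range = 3.45 V − (-3.45 V) = 6.9 V.
Levels needed ≥ 6.9/1.27 µV = 5.433e6. 2^23 = 8388608 suffices, so N_min = 23.
LSB = 6.9 V / 2^23 = 0.82254 µV.
Max error for round-to-nearest is LSB/2 = 411 nV.

411 nV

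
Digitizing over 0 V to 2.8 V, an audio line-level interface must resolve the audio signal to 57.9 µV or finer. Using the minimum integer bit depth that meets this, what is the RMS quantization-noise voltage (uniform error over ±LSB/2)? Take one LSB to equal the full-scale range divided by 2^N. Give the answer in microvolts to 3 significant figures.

12.3 µV

V_FS = 2.8 V.
Required number of levels: 2.8/57.9 µV = 48359; smallest N with 2^N ≥ that is 16.
Step size = 2.8/65536 V = 42.725 µV.
RMS noise = LSB/√12 = 12.3 µV.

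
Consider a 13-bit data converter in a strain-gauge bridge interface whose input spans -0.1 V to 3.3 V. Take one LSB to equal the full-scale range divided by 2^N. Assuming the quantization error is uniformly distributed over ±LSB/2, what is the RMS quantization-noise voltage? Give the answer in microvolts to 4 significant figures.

The full-scale span is 3.3 − (-0.1) = 3.4 V.
LSB = 3.4 V ÷ 2^13 = 3.4/8192 V = 415.039 µV.
For a uniform distribution on [−LSB/2, +LSB/2], V_rms = LSB/√12 = 415.039 µV/3.4641 = 119.8 µV.

119.8 µV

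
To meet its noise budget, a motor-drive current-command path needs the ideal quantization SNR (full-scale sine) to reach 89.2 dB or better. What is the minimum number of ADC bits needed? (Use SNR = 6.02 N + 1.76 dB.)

15 bits

Solving 6.02 N ≥ 89.2 − 1.76: N ≥ 14.525. Round up → N = 15.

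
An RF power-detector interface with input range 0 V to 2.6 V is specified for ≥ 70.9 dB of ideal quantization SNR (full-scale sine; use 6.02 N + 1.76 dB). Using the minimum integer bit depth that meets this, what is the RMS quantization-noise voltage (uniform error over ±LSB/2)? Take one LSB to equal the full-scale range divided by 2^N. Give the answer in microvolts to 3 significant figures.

V_FS = 2.6 V.
N ≥ (70.9 − 1.76)/6.02 = 11.485 → N_min = 12.
LSB = 2.6 V ÷ 2^12 = 2.6/4096 V = 0.63477 mV.
σ_q = LSB/√12 = 0.63477 mV/3.4641 = 183 µV.

183 µV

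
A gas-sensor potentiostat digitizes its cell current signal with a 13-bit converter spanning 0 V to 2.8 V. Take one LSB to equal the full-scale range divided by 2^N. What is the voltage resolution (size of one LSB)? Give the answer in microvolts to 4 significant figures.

341.8 µV

Range is 2.8 V.
Number of codes = 2^13 = 8192.
LSB = 2.8 V / 2^13 = 341.8 µV.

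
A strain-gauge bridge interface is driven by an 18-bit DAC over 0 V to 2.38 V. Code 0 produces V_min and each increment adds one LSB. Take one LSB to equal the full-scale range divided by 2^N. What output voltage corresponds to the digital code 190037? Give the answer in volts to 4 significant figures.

1.725 V

Range is 2.38 V. LSB = 2.38 V / 2^18.
V_out = 0 + 190037 × (2.38/262144) V
      = 0 V + 1.72534 V = 1.72534 V.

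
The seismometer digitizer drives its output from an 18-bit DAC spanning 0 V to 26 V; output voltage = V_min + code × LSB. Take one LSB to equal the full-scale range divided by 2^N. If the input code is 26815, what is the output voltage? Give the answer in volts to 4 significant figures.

2.660 V

Range is 26 V. LSB = 26 V / 2^18.
Output = V_min + (26815/262144) × range = 0 + 0.102291 × 26 V
      = 0 V + 2.65957 V = 2.65957 V.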